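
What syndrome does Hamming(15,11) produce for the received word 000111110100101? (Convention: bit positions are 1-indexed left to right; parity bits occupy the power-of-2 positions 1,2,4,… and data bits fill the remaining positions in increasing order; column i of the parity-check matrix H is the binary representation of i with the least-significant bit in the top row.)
Syndrome s = H · r^T (mod 2), r = 000111110100101:
  s[0] = (101010101010101)·(000111110100101) mod 2 = 0+0+0+0+1+0+1+0+0+0+0+0+1+0+1 mod 2 = 0
  s[1] = (011001100110011)·(000111110100101) mod 2 = 0+0+0+0+0+1+1+0+0+1+0+0+0+0+1 mod 2 = 0
  s[2] = (000111100001111)·(000111110100101) mod 2 = 0+0+0+1+1+1+1+0+0+0+0+0+1+0+1 mod 2 = 0
  s[3] = (000000011111111)·(000111110100101) mod 2 = 0+0+0+0+0+0+0+1+0+1+0+0+1+0+1 mod 2 = 0
Syndrome = 0000
s = 0: no error detected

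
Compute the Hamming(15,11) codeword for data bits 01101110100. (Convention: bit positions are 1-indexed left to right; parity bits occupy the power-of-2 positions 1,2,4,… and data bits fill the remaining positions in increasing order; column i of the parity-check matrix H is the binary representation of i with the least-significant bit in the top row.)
Codeword c = d · G (mod 2), d = 01101110100:
  c[0] = d·G[:,0] = (01101110100)·(11011010101) mod 2 = 0+1+0+0+1+0+1+0+1+0+0 mod 2 = 0
  c[1] = d·G[:,1] = (01101110100)·(10110110011) mod 2 = 0+0+1+0+0+1+1+0+0+0+0 mod 2 = 1
  c[2] = d·G[:,2] = (01101110100)·(10000000000) mod 2 = 0+0+0+0+0+0+0+0+0+0+0 mod 2 = 0
  c[3] = d·G[:,3] = (01101110100)·(01110001111) mod 2 = 0+1+1+0+0+0+0+0+1+0+0 mod 2 = 1
  c[4] = d·G[:,4] = (01101110100)·(01000000000) mod 2 = 0+1+0+0+0+0+0+0+0+0+0 mod 2 = 1
  c[5] = d·G[:,5] = (01101110100)·(00100000000) mod 2 = 0+0+1+0+0+0+0+0+0+0+0 mod 2 = 1
  c[6] = d·G[:,6] = (01101110100)·(00010000000) mod 2 = 0+0+0+0+0+0+0+0+0+0+0 mod 2 = 0
  c[7] = d·G[:,7] = (01101110100)·(00001111111) mod 2 = 0+0+0+0+1+1+1+0+1+0+0 mod 2 = 0
  c[8] = d·G[:,8] = (01101110100)·(00001000000) mod 2 = 0+0+0+0+1+0+0+0+0+0+0 mod 2 = 1
  c[9] = d·G[:,9] = (01101110100)·(00000100000) mod 2 = 0+0+0+0+0+1+0+0+0+0+0 mod 2 = 1
  c[10] = d·G[:,10] = (01101110100)·(00000010000) mod 2 = 0+0+0+0+0+0+1+0+0+0+0 mod 2 = 1
  c[11] = d·G[:,11] = (01101110100)·(00000001000) mod 2 = 0+0+0+0+0+0+0+0+0+0+0 mod 2 = 0
  c[12] = d·G[:,12] = (01101110100)·(00000000100) mod 2 = 0+0+0+0+0+0+0+0+1+0+0 mod 2 = 1
  c[13] = d·G[:,13] = (01101110100)·(00000000010) mod 2 = 0+0+0+0+0+0+0+0+0+0+0 mod 2 = 0
  c[14] = d·G[:,14] = (01101110100)·(00000000001) mod 2 = 0+0+0+0+0+0+0+0+0+0+0 mod 2 = 0
Codeword = 010111001110100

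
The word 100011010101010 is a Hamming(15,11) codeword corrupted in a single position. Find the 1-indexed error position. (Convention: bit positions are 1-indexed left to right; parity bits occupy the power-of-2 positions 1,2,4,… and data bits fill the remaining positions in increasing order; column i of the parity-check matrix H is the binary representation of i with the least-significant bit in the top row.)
Syndrome s = H · r^T (mod 2), r = 100011010101010:
  s[0] = (101010101010101)·(100011010101010) mod 2 = 1+0+0+0+1+0+0+0+0+0+0+0+0+0+0 mod 2 = 0
  s[1] = (011001100110011)·(100011010101010) mod 2 = 0+0+0+0+0+1+0+0+0+1+0+0+0+1+0 mod 2 = 1
  s[2] = (000111100001111)·(100011010101010) mod 2 = 0+0+0+0+1+1+0+0+0+0+0+1+0+1+0 mod 2 = 0
  s[3] = (000000011111111)·(100011010101010) mod 2 = 0+0+0+0+0+0+0+1+0+1+0+1+0+1+0 mod 2 = 0
Syndrome = 0100
Column i of H is the binary representation of i, so the syndrome is the binary index of the flipped bit.
Read s = 0100 with s[0] as LSB: 0·2^0 + 1·2^1 + 0·2^2 + 0·2^3 = 2.
Error is at bit position 2.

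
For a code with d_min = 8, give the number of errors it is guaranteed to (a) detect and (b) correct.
(a) Detection requires d_min ≥ e+1, so e ≤ d_min − 1 = 7.
(b) Correction requires d_min ≥ 2t+1, so t ≤ ⌊(d_min − 1)/2⌋ = ⌊7/2⌋ = 3.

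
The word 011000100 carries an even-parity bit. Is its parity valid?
Sum of all bits: 0+1+1+0+0+0+1+0+0 = 3; 3 mod 2 = 1. Result is 1 → parity error detected.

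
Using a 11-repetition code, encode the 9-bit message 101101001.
Repeat each bit 11× and concatenate:
1→11111111111  0→00000000000  1→11111111111  1→11111111111  0→00000000000  1→11111111111  0→00000000000  0→00000000000  1→11111111111
Codeword = 111111111110000000000011111111111111111111110000000000011111111111000000000000000000000011111111111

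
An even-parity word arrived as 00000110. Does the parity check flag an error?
Sum of received bits: 0+0+0+0+0+1+1+0 = 2; 2 mod 2 = 0. Result is 0 → no error detected.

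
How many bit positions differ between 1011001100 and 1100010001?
XOR = 0111011101, count of 1s = 7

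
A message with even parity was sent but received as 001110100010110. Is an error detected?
Sum of received bits: 0+0+1+1+1+0+1+0+0+0+1+0+1+1+0 = 7; 7 mod 2 = 1. Result is 1 ≠ 0 → error detected.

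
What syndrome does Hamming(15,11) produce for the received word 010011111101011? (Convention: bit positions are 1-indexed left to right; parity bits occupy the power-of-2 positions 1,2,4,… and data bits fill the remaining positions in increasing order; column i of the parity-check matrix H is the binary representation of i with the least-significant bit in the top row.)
Syndrome s = H · r^T (mod 2), r = 010011111101011:
  s[0] = (101010101010101)·(010011111101011) mod 2 = 0+0+0+0+1+0+1+0+1+0+0+0+0+0+1 mod 2 = 0
  s[1] = (011001100110011)·(010011111101011) mod 2 = 0+1+0+0+0+1+1+0+0+1+0+0+0+1+1 mod 2 = 0
  s[2] = (000111100001111)·(010011111101011) mod 2 = 0+0+0+0+1+1+1+0+0+0+0+1+0+1+1 mod 2 = 0
  s[3] = (000000011111111)·(010011111101011) mod 2 = 0+0+0+0+0+0+0+1+1+1+0+1+0+1+1 mod 2 = 0
Syndrome = 0000
s = 0: no error detected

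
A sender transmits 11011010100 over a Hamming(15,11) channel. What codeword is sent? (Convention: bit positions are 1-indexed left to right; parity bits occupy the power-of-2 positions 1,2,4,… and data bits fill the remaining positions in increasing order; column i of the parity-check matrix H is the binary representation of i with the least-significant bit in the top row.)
Codeword c = d · G (mod 2), d = 11011010100:
  c[0] = d·G[:,0] = (11011010100)·(11011010101) mod 2 = 1+1+0+1+1+0+1+0+1+0+0 mod 2 = 0
  c[1] = d·G[:,1] = (11011010100)·(10110110011) mod 2 = 1+0+0+1+0+0+1+0+0+0+0 mod 2 = 1
  c[2] = d·G[:,2] = (11011010100)·(10000000000) mod 2 = 1+0+0+0+0+0+0+0+0+0+0 mod 2 = 1
  c[3] = d·G[:,3] = (11011010100)·(01110001111) mod 2 = 0+1+0+1+0+0+0+0+1+0+0 mod 2 = 1
  c[4] = d·G[:,4] = (11011010100)·(01000000000) mod 2 = 0+1+0+0+0+0+0+0+0+0+0 mod 2 = 1
  c[5] = d·G[:,5] = (11011010100)·(00100000000) mod 2 = 0+0+0+0+0+0+0+0+0+0+0 mod 2 = 0
  c[6] = d·G[:,6] = (11011010100)·(00010000000) mod 2 = 0+0+0+1+0+0+0+0+0+0+0 mod 2 = 1
  c[7] = d·G[:,7] = (11011010100)·(00001111111) mod 2 = 0+0+0+0+1+0+1+0+1+0+0 mod 2 = 1
  c[8] = d·G[:,8] = (11011010100)·(00001000000) mod 2 = 0+0+0+0+1+0+0+0+0+0+0 mod 2 = 1
  c[9] = d·G[:,9] = (11011010100)·(00000100000) mod 2 = 0+0+0+0+0+0+0+0+0+0+0 mod 2 = 0
  c[10] = d·G[:,10] = (11011010100)·(00000010000) mod 2 = 0+0+0+0+0+0+1+0+0+0+0 mod 2 = 1
  c[11] = d·G[:,11] = (11011010100)·(00000001000) mod 2 = 0+0+0+0+0+0+0+0+0+0+0 mod 2 = 0
  c[12] = d·G[:,12] = (11011010100)·(00000000100) mod 2 = 0+0+0+0+0+0+0+0+1+0+0 mod 2 = 1
  c[13] = d·G[:,13] = (11011010100)·(00000000010) mod 2 = 0+0+0+0+0+0+0+0+0+0+0 mod 2 = 0
  c[14] = d·G[:,14] = (11011010100)·(00000000001) mod 2 = 0+0+0+0+0+0+0+0+0+0+0 mod 2 = 0
Codeword = 011110111010100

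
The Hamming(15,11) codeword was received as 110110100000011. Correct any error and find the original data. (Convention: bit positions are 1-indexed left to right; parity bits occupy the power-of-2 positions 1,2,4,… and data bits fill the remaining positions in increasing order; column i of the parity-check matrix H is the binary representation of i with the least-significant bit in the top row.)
Syndrome s = H · r^T (mod 2), r = 110110100000011:
  s[0] = (101010101010101)·(110110100000011) mod 2 = 1+0+0+0+1+0+1+0+0+0+0+0+0+0+1 mod 2 = 0
  s[1] = (011001100110011)·(110110100000011) mod 2 = 0+1+0+0+0+0+1+0+0+0+0+0+0+1+1 mod 2 = 0
  s[2] = (000111100001111)·(110110100000011) mod 2 = 0+0+0+1+1+0+1+0+0+0+0+0+0+1+1 mod 2 = 1
  s[3] = (000000011111111)·(110110100000011) mod 2 = 0+0+0+0+0+0+0+0+0+0+0+0+0+1+1 mod 2 = 0
Syndrome = 0010
Column 4 of H equals this syndrome → error at bit 4 (1-indexed).
Flip bit 4: 110110100000011 → 110010100000011
Extract data bits at positions {3,5,6,7,9,10,11,12,13,14,15}: 01010000011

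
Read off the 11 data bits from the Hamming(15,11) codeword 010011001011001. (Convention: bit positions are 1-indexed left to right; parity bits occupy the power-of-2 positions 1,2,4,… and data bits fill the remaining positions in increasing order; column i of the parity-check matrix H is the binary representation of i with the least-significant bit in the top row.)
Parity bits occupy power-of-2 positions; data bits are at positions {3,5,6,7,9,10,11,12,13,14,15} (1-indexed).
Extract: c[3]=0 c[5]=1 c[6]=1 c[7]=0 c[9]=1 c[10]=0 c[11]=1 c[12]=1 c[13]=0 c[14]=0 c[15]=1
Data = 01101011001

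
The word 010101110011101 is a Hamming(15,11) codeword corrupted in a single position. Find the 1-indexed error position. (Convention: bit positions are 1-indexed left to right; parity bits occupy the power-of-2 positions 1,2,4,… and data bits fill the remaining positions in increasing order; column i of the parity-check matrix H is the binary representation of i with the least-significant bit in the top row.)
Syndrome s = H · r^T (mod 2), r = 010101110011101:
  s[0] = (101010101010101)·(010101110011101) mod 2 = 0+0+0+0+0+0+1+0+0+0+1+0+1+0+1 mod 2 = 0
  s[1] = (011001100110011)·(010101110011101) mod 2 = 0+1+0+0+0+1+1+0+0+0+1+0+0+0+1 mod 2 = 1
  s[2] = (000111100001111)·(010101110011101) mod 2 = 0+0+0+1+0+1+1+0+0+0+0+1+1+0+1 mod 2 = 0
  s[3] = (000000011111111)·(010101110011101) mod 2 = 0+0+0+0+0+0+0+1+0+0+1+1+1+0+1 mod 2 = 1
Syndrome = 0101
Column i of H is the binary representation of i, so the syndrome is the binary index of the flipped bit.
Read s = 0101 with s[0] as LSB: 0·2^0 + 1·2^1 + 0·2^2 + 1·2^3 = 10.
Error is at bit position 10.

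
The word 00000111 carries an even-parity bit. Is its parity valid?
Sum of all bits: 0+0+0+0+0+1+1+1 = 3; 3 mod 2 = 1. Result is 1 → parity error detected.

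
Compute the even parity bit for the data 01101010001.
Sum of data bits: 0+1+1+0+1+0+1+0+0+0+1 = 5.
5 mod 2 = 1, so parity bit = 1.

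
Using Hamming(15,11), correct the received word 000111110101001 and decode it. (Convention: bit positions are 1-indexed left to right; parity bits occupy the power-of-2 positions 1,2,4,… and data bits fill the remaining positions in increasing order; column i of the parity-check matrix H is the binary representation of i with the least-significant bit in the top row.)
Syndrome s = H · r^T (mod 2), r = 000111110101001:
  s[0] = (101010101010101)·(000111110101001) mod 2 = 0+0+0+0+1+0+1+0+0+0+0+0+0+0+1 mod 2 = 1
  s[1] = (011001100110011)·(000111110101001) mod 2 = 0+0+0+0+0+1+1+0+0+1+0+0+0+0+1 mod 2 = 0
  s[2] = (000111100001111)·(000111110101001) mod 2 = 0+0+0+1+1+1+1+0+0+0+0+1+0+0+1 mod 2 = 0
  s[3] = (000000011111111)·(000111110101001) mod 2 = 0+0+0+0+0+0+0+1+0+1+0+1+0+0+1 mod 2 = 0
Syndrome = 1000
Column 1 of H equals this syndrome → error at bit 1 (1-indexed).
Flip bit 1: 000111110101001 → 100111110101001
Extract data bits at positions {3,5,6,7,9,10,11,12,13,14,15}: 01110101001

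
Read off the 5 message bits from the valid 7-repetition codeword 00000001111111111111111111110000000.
Split into 7-bit blocks: 0000000 1111111 1111111 1111111 0000000
Data = 01110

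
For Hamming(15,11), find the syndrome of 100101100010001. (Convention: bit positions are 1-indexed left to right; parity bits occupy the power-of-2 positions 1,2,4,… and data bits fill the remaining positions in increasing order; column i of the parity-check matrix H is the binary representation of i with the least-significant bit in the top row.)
Syndrome s = H · r^T (mod 2), r = 100101100010001:
  s[0] = (101010101010101)·(100101100010001) mod 2 = 1+0+0+0+0+0+1+0+0+0+1+0+0+0+1 mod 2 = 0
  s[1] = (011001100110011)·(100101100010001) mod 2 = 0+0+0+0+0+1+1+0+0+0+1+0+0+0+1 mod 2 = 0
  s[2] = (000111100001111)·(100101100010001) mod 2 = 0+0+0+1+0+1+1+0+0+0+0+0+0+0+1 mod 2 = 0
  s[3] = (000000011111111)·(100101100010001) mod 2 = 0+0+0+0+0+0+0+0+0+0+1+0+0+0+1 mod 2 = 0
Syndrome = 0000
s = 0: no error detected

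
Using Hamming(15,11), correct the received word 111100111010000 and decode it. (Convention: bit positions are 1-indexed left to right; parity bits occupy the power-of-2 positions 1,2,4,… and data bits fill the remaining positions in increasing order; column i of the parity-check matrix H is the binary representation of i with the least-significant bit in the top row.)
Syndrome s = H · r^T (mod 2), r = 111100111010000:
  s[0] = (101010101010101)·(111100111010000) mod 2 = 1+0+1+0+0+0+1+0+1+0+1+0+0+0+0 mod 2 = 1
  s[1] = (011001100110011)·(111100111010000) mod 2 = 0+1+1+0+0+0+1+0+0+0+1+0+0+0+0 mod 2 = 0
  s[2] = (000111100001111)·(111100111010000) mod 2 = 0+0+0+1+0+0+1+0+0+0+0+0+0+0+0 mod 2 = 0
  s[3] = (000000011111111)·(111100111010000) mod 2 = 0+0+0+0+0+0+0+1+1+0+1+0+0+0+0 mod 2 = 1
Syndrome = 1001
Column 9 of H equals this syndrome → error at bit 9 (1-indexed).
Flip bit 9: 111100111010000 → 111100110010000
Extract data bits at positions {3,5,6,7,9,10,11,12,13,14,15}: 10010010000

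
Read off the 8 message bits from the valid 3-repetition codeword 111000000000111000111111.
Split into 3-bit blocks: 111 000 000 000 111 000 111 111
Data = 10001011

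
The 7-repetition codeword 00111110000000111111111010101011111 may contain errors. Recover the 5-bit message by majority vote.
Split into 7-bit blocks and majority-vote each:
  block 1 = 0011111: 5 ones, 2 zeros → 1
  block 2 = 0000000: 0 ones, 7 zeros → 0
  block 3 = 1111111: 7 ones, 0 zeros → 1
  block 4 = 1101010: 4 ones, 3 zeros → 1
  block 5 = 1011111: 6 ones, 1 zeros → 1
Decoded = 10111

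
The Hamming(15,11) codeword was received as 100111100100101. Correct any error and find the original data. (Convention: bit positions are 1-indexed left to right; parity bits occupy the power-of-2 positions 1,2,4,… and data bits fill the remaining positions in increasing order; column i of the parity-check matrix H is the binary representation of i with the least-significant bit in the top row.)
Syndrome s = H · r^T (mod 2), r = 100111100100101:
  s[0] = (101010101010101)·(100111100100101) mod 2 = 1+0+0+0+1+0+1+0+0+0+0+0+1+0+1 mod 2 = 1
  s[1] = (011001100110011)·(100111100100101) mod 2 = 0+0+0+0+0+1+1+0+0+1+0+0+0+0+1 mod 2 = 0
  s[2] = (000111100001111)·(100111100100101) mod 2 = 0+0+0+1+1+1+1+0+0+0+0+0+1+0+1 mod 2 = 0
  s[3] = (000000011111111)·(100111100100101) mod 2 = 0+0+0+0+0+0+0+0+0+1+0+0+1+0+1 mod 2 = 1
Syndrome = 1001
Column 9 of H equals this syndrome → error at bit 9 (1-indexed).
Flip bit 9: 100111100100101 → 100111101100101
Extract data bits at positions {3,5,6,7,9,10,11,12,13,14,15}: 01111100101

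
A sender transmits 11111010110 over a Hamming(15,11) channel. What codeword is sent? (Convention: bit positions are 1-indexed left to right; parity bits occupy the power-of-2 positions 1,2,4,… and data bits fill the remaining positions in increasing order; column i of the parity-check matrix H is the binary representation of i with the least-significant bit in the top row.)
Codeword c = d · G (mod 2), d = 11111010110:
  c[0] = d·G[:,0] = (11111010110)·(11011010101) mod 2 = 1+1+0+1+1+0+1+0+1+0+0 mod 2 = 0
  c[1] = d·G[:,1] = (11111010110)·(10110110011) mod 2 = 1+0+1+1+0+0+1+0+0+1+0 mod 2 = 1
  c[2] = d·G[:,2] = (11111010110)·(10000000000) mod 2 = 1+0+0+0+0+0+0+0+0+0+0 mod 2 = 1
  c[3] = d·G[:,3] = (11111010110)·(01110001111) mod 2 = 0+1+1+1+0+0+0+0+1+1+0 mod 2 = 1
  c[4] = d·G[:,4] = (11111010110)·(01000000000) mod 2 = 0+1+0+0+0+0+0+0+0+0+0 mod 2 = 1
  c[5] = d·G[:,5] = (11111010110)·(00100000000) mod 2 = 0+0+1+0+0+0+0+0+0+0+0 mod 2 = 1
  c[6] = d·G[:,6] = (11111010110)·(00010000000) mod 2 = 0+0+0+1+0+0+0+0+0+0+0 mod 2 = 1
  c[7] = d·G[:,7] = (11111010110)·(00001111111) mod 2 = 0+0+0+0+1+0+1+0+1+1+0 mod 2 = 0
  c[8] = d·G[:,8] = (11111010110)·(00001000000) mod 2 = 0+0+0+0+1+0+0+0+0+0+0 mod 2 = 1
  c[9] = d·G[:,9] = (11111010110)·(00000100000) mod 2 = 0+0+0+0+0+0+0+0+0+0+0 mod 2 = 0
  c[10] = d·G[:,10] = (11111010110)·(00000010000) mod 2 = 0+0+0+0+0+0+1+0+0+0+0 mod 2 = 1
  c[11] = d·G[:,11] = (11111010110)·(00000001000) mod 2 = 0+0+0+0+0+0+0+0+0+0+0 mod 2 = 0
  c[12] = d·G[:,12] = (11111010110)·(00000000100) mod 2 = 0+0+0+0+0+0+0+0+1+0+0 mod 2 = 1
  c[13] = d·G[:,13] = (11111010110)·(00000000010) mod 2 = 0+0+0+0+0+0+0+0+0+1+0 mod 2 = 1
  c[14] = d·G[:,14] = (11111010110)·(00000000001) mod 2 = 0+0+0+0+0+0+0+0+0+0+0 mod 2 = 0
Codeword = 011111101010110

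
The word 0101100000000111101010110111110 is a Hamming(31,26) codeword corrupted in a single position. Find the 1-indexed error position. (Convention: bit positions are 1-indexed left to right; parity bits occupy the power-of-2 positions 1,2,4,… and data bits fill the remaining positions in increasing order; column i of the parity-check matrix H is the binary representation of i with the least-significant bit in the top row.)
Syndrome s = H · r^T (mod 2), r = 0101100000000111101010110111110:
  s[0] = (1010101010101010101010101010101)·(0101100000000111101010110111110) mod 2 = 0+0+0+0+1+0+0+0+0+0+0+0+0+0+1+0+1+0+1+0+1+0+1+0+0+0+1+0+1+0+0 mod 2 = 0
  s[1] = (0110011001100110011001100110011)·(0101100000000111101010110111110) mod 2 = 0+1+0+0+0+0+0+0+0+0+0+0+0+1+1+0+0+0+1+0+0+0+1+0+0+1+1+0+0+1+0 mod 2 = 0
  s[2] = (0001111000011110000111100001111)·(0101100000000111101010110111110) mod 2 = 0+0+0+1+1+0+0+0+0+0+0+0+0+1+1+0+0+0+0+0+1+0+1+0+0+0+0+1+1+1+0 mod 2 = 1
  s[3] = (0000000111111110000000011111111)·(0101100000000111101010110111110) mod 2 = 0+0+0+0+0+0+0+0+0+0+0+0+0+1+1+0+0+0+0+0+0+0+0+1+0+1+1+1+1+1+0 mod 2 = 0
  s[4] = (0000000000000001111111111111111)·(0101100000000111101010110111110) mod 2 = 0+0+0+0+0+0+0+0+0+0+0+0+0+0+0+1+1+0+1+0+1+0+1+1+0+1+1+1+1+1+0 mod 2 = 1
Syndrome = 00101
Column i of H is the binary representation of i, so the syndrome is the binary index of the flipped bit.
Read s = 00101 with s[0] as LSB: 0·2^0 + 0·2^1 + 1·2^2 + 0·2^3 + 1·2^4 = 20.
Error is at bit position 20.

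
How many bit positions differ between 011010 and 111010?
XOR = 100000, count of 1s = 1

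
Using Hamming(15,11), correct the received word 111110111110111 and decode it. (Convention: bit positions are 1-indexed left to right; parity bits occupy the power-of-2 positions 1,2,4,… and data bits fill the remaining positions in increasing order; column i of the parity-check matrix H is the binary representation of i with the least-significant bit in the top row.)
Syndrome s = H · r^T (mod 2), r = 111110111110111:
  s[0] = (101010101010101)·(111110111110111) mod 2 = 1+0+1+0+1+0+1+0+1+0+1+0+1+0+1 mod 2 = 0
  s[1] = (011001100110011)·(111110111110111) mod 2 = 0+1+1+0+0+0+1+0+0+1+1+0+0+1+1 mod 2 = 1
  s[2] = (000111100001111)·(111110111110111) mod 2 = 0+0+0+1+1+0+1+0+0+0+0+0+1+1+1 mod 2 = 0
  s[3] = (000000011111111)·(111110111110111) mod 2 = 0+0+0+0+0+0+0+1+1+1+1+0+1+1+1 mod 2 = 1
Syndrome = 0101
Column 10 of H equals this syndrome → error at bit 10 (1-indexed).
Flip bit 10: 111110111110111 → 111110111010111
Extract data bits at positions {3,5,6,7,9,10,11,12,13,14,15}: 11011010111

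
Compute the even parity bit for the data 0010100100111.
Sum of data bits: 0+0+1+0+1+0+0+1+0+0+1+1+1 = 6.
6 mod 2 = 0, so parity bit = 0.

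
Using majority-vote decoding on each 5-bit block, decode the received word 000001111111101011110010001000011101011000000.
Split into 5-bit blocks and majority-vote each:
  block 1 = 00000: 0 ones, 5 zeros → 0
  block 2 = 11111: 5 ones, 0 zeros → 1
  block 3 = 11101: 4 ones, 1 zeros → 1
  block 4 = 01111: 4 ones, 1 zeros → 1
  block 5 = 00100: 1 ones, 4 zeros → 0
  block 6 = 01000: 1 ones, 4 zeros → 0
  block 7 = 01110: 3 ones, 2 zeros → 1
  block 8 = 10110: 3 ones, 2 zeros → 1
  block 9 = 00000: 0 ones, 5 zeros → 0
Decoded = 011100110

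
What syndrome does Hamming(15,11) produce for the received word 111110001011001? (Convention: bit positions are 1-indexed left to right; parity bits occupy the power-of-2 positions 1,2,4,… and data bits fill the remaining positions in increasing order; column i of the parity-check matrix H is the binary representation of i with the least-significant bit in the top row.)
Syndrome s = H · r^T (mod 2), r = 111110001011001:
  s[0] = (101010101010101)·(111110001011001) mod 2 = 1+0+1+0+1+0+0+0+1+0+1+0+0+0+1 mod 2 = 0
  s[1] = (011001100110011)·(111110001011001) mod 2 = 0+1+1+0+0+0+0+0+0+0+1+0+0+0+1 mod 2 = 0
  s[2] = (000111100001111)·(111110001011001) mod 2 = 0+0+0+1+1+0+0+0+0+0+0+1+0+0+1 mod 2 = 0
  s[3] = (000000011111111)·(111110001011001) mod 2 = 0+0+0+0+0+0+0+0+1+0+1+1+0+0+1 mod 2 = 0
Syndrome = 0000
s = 0: no error detected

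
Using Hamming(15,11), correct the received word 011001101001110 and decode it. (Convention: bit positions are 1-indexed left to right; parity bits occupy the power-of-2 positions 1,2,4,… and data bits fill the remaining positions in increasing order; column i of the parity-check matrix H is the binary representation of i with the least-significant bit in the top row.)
Syndrome s = H · r^T (mod 2), r = 011001101001110:
  s[0] = (101010101010101)·(011001101001110) mod 2 = 0+0+1+0+0+0+1+0+1+0+0+0+1+0+0 mod 2 = 0
  s[1] = (011001100110011)·(011001101001110) mod 2 = 0+1+1+0+0+1+1+0+0+0+0+0+0+1+0 mod 2 = 1
  s[2] = (000111100001111)·(011001101001110) mod 2 = 0+0+0+0+0+1+1+0+0+0+0+1+1+1+0 mod 2 = 1
  s[3] = (000000011111111)·(011001101001110) mod 2 = 0+0+0+0+0+0+0+0+1+0+0+1+1+1+0 mod 2 = 0
Syndrome = 0110
Column 6 of H equals this syndrome → error at bit 6 (1-indexed).
Flip bit 6: 011001101001110 → 011000101001110
Extract data bits at positions {3,5,6,7,9,10,11,12,13,14,15}: 10011001110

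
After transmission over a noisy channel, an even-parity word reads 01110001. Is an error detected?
Sum of received bits: 0+1+1+1+0+0+0+1 = 4; 4 mod 2 = 0. Result is 0 → no error detected.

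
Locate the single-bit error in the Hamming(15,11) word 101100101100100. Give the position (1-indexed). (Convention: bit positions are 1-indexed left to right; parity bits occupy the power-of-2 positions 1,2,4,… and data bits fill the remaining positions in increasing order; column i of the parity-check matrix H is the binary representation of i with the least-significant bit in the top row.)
Syndrome s = H · r^T (mod 2), r = 101100101100100:
  s[0] = (101010101010101)·(101100101100100) mod 2 = 1+0+1+0+0+0+1+0+1+0+0+0+1+0+0 mod 2 = 1
  s[1] = (011001100110011)·(101100101100100) mod 2 = 0+0+1+0+0+0+1+0+0+1+0+0+0+0+0 mod 2 = 1
  s[2] = (000111100001111)·(101100101100100) mod 2 = 0+0+0+1+0+0+1+0+0+0+0+0+1+0+0 mod 2 = 1
  s[3] = (000000011111111)·(101100101100100) mod 2 = 0+0+0+0+0+0+0+0+1+1+0+0+1+0+0 mod 2 = 1
Syndrome = 1111
Column i of H is the binary representation of i, so the syndrome is the binary index of the flipped bit.
Read s = 1111 with s[0] as LSB: 1·2^0 + 1·2^1 + 1·2^2 + 1·2^3 = 15.
Error is at bit position 15.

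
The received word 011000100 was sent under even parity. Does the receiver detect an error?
Sum of received bits: 0+1+1+0+0+0+1+0+0 = 3; 3 mod 2 = 1. Result is 1 ≠ 0 → error detected.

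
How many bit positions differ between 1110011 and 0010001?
XOR = 1100010, count of 1s = 3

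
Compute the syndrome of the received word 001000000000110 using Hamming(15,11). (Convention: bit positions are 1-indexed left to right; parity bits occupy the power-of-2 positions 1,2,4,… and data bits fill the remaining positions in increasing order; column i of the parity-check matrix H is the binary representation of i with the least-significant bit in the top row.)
Syndrome s = H · r^T (mod 2), r = 001000000000110:
  s[0] = (101010101010101)·(001000000000110) mod 2 = 0+0+1+0+0+0+0+0+0+0+0+0+1+0+0 mod 2 = 0
  s[1] = (011001100110011)·(001000000000110) mod 2 = 0+0+1+0+0+0+0+0+0+0+0+0+0+1+0 mod 2 = 0
  s[2] = (000111100001111)·(001000000000110) mod 2 = 0+0+0+0+0+0+0+0+0+0+0+0+1+1+0 mod 2 = 0
  s[3] = (000000011111111)·(001000000000110) mod 2 = 0+0+0+0+0+0+0+0+0+0+0+0+1+1+0 mod 2 = 0
Syndrome = 0000
s = 0: no error detected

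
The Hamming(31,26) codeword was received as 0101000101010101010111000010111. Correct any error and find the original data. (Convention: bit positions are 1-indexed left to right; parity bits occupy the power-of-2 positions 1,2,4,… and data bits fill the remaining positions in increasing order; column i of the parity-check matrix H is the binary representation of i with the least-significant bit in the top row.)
Syndrome s = H · r^T (mod 2), r = 0101000101010101010111000010111:
  s[0] = (1010101010101010101010101010101)·(0101000101010101010111000010111) mod 2 = 0+0+0+0+0+0+0+0+0+0+0+0+0+0+0+0+0+0+0+0+1+0+0+0+0+0+1+0+1+0+1 mod 2 = 0
  s[1] = (0110011001100110011001100110011)·(0101000101010101010111000010111) mod 2 = 0+1+0+0+0+0+0+0+0+1+0+0+0+1+0+0+0+1+0+0+0+1+0+0+0+0+1+0+0+1+1 mod 2 = 0
  s[2] = (0001111000011110000111100001111)·(0101000101010101010111000010111) mod 2 = 0+0+0+1+0+0+0+0+0+0+0+1+0+1+0+0+0+0+0+1+1+1+0+0+0+0+0+0+1+1+1 mod 2 = 1
  s[3] = (0000000111111110000000011111111)·(0101000101010101010111000010111) mod 2 = 0+0+0+0+0+0+0+1+0+1+0+1+0+1+0+0+0+0+0+0+0+0+0+0+0+0+1+0+1+1+1 mod 2 = 0
  s[4] = (0000000000000001111111111111111)·(0101000101010101010111000010111) mod 2 = 0+0+0+0+0+0+0+0+0+0+0+0+0+0+0+1+0+1+0+1+1+1+0+0+0+0+1+0+1+1+1 mod 2 = 1
Syndrome = 00101
Column 20 of H equals this syndrome → error at bit 20 (1-indexed).
Flip bit 20: 0101000101010101010111000010111 → 0101000101010101010011000010111
Extract data bits at positions {3,5,6,7,9,10,11,12,13,14,15,17,18,19,20,21,22,23,24,25,26,27,28,29,30,31}: 00000101010010011000010111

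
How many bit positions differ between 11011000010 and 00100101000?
XOR = 11111101010, count of 1s = 8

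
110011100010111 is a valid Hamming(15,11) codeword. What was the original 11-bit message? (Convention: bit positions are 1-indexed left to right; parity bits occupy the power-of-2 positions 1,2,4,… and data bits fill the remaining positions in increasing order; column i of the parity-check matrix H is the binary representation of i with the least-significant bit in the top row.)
Parity bits occupy power-of-2 positions; data bits are at positions {3,5,6,7,9,10,11,12,13,14,15} (1-indexed).
Extract: c[3]=0 c[5]=1 c[6]=1 c[7]=1 c[9]=0 c[10]=0 c[11]=1 c[12]=0 c[13]=1 c[14]=1 c[15]=1
Data = 01110010111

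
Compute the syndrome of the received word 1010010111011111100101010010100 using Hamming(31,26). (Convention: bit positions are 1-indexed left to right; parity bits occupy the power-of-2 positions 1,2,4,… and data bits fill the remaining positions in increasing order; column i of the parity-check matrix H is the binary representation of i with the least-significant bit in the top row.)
Syndrome s = H · r^T (mod 2), r = 1010010111011111100101010010100:
  s[0] = (1010101010101010101010101010101)·(1010010111011111100101010010100) mod 2 = 1+0+1+0+0+0+0+0+1+0+0+0+1+0+1+0+1+0+0+0+0+0+0+0+0+0+1+0+1+0+0 mod 2 = 0
  s[1] = (0110011001100110011001100110011)·(1010010111011111100101010010100) mod 2 = 0+0+1+0+0+1+0+0+0+1+0+0+0+1+1+0+0+0+0+0+0+1+0+0+0+0+1+0+0+0+0 mod 2 = 1
  s[2] = (0001111000011110000111100001111)·(1010010111011111100101010010100) mod 2 = 0+0+0+0+0+1+0+0+0+0+0+1+1+1+1+0+0+0+0+1+0+1+0+0+0+0+0+0+1+0+0 mod 2 = 0
  s[3] = (0000000111111110000000011111111)·(1010010111011111100101010010100) mod 2 = 0+0+0+0+0+0+0+1+1+1+0+1+1+1+1+0+0+0+0+0+0+0+0+1+0+0+1+0+1+0+0 mod 2 = 0
  s[4] = (0000000000000001111111111111111)·(1010010111011111100101010010100) mod 2 = 0+0+0+0+0+0+0+0+0+0+0+0+0+0+0+1+1+0+0+1+0+1+0+1+0+0+1+0+1+0+0 mod 2 = 1
Syndrome = 01001
Non-zero syndrome: error at position 18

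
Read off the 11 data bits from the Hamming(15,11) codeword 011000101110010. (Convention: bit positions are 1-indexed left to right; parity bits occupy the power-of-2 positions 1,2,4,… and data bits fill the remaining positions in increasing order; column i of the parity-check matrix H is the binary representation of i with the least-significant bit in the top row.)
Parity bits occupy power-of-2 positions; data bits are at positions {3,5,6,7,9,10,11,12,13,14,15} (1-indexed).
Extract: c[3]=1 c[5]=0 c[6]=0 c[7]=1 c[9]=1 c[10]=1 c[11]=1 c[12]=0 c[13]=0 c[14]=1 c[15]=0
Data = 10011110010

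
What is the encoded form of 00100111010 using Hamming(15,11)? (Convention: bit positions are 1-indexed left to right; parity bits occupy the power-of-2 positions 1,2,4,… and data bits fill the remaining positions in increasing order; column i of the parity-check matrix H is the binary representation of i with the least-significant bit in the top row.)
Codeword c = d · G (mod 2), d = 00100111010:
  c[0] = d·G[:,0] = (00100111010)·(11011010101) mod 2 = 0+0+0+0+0+0+1+0+0+0+0 mod 2 = 1
  c[1] = d·G[:,1] = (00100111010)·(10110110011) mod 2 = 0+0+1+0+0+1+1+0+0+1+0 mod 2 = 0
  c[2] = d·G[:,2] = (00100111010)·(10000000000) mod 2 = 0+0+0+0+0+0+0+0+0+0+0 mod 2 = 0
  c[3] = d·G[:,3] = (00100111010)·(01110001111) mod 2 = 0+0+1+0+0+0+0+1+0+1+0 mod 2 = 1
  c[4] = d·G[:,4] = (00100111010)·(01000000000) mod 2 = 0+0+0+0+0+0+0+0+0+0+0 mod 2 = 0
  c[5] = d·G[:,5] = (00100111010)·(00100000000) mod 2 = 0+0+1+0+0+0+0+0+0+0+0 mod 2 = 1
  c[6] = d·G[:,6] = (00100111010)·(00010000000) mod 2 = 0+0+0+0+0+0+0+0+0+0+0 mod 2 = 0
  c[7] = d·G[:,7] = (00100111010)·(00001111111) mod 2 = 0+0+0+0+0+1+1+1+0+1+0 mod 2 = 0
  c[8] = d·G[:,8] = (00100111010)·(00001000000) mod 2 = 0+0+0+0+0+0+0+0+0+0+0 mod 2 = 0
  c[9] = d·G[:,9] = (00100111010)·(00000100000) mod 2 = 0+0+0+0+0+1+0+0+0+0+0 mod 2 = 1
  c[10] = d·G[:,10] = (00100111010)·(00000010000) mod 2 = 0+0+0+0+0+0+1+0+0+0+0 mod 2 = 1
  c[11] = d·G[:,11] = (00100111010)·(00000001000) mod 2 = 0+0+0+0+0+0+0+1+0+0+0 mod 2 = 1
  c[12] = d·G[:,12] = (00100111010)·(00000000100) mod 2 = 0+0+0+0+0+0+0+0+0+0+0 mod 2 = 0
  c[13] = d·G[:,13] = (00100111010)·(00000000010) mod 2 = 0+0+0+0+0+0+0+0+0+1+0 mod 2 = 1
  c[14] = d·G[:,14] = (00100111010)·(00000000001) mod 2 = 0+0+0+0+0+0+0+0+0+0+0 mod 2 = 0
Codeword = 100101000111010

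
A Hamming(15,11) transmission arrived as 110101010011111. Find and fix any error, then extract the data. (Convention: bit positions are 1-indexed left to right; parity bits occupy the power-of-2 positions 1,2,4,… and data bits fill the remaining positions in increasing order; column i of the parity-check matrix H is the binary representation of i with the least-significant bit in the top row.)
Syndrome s = H · r^T (mod 2), r = 110101010011111:
  s[0] = (101010101010101)·(110101010011111) mod 2 = 1+0+0+0+0+0+0+0+0+0+1+0+1+0+1 mod 2 = 0
  s[1] = (011001100110011)·(110101010011111) mod 2 = 0+1+0+0+0+1+0+0+0+0+1+0+0+1+1 mod 2 = 1
  s[2] = (000111100001111)·(110101010011111) mod 2 = 0+0+0+1+0+1+0+0+0+0+0+1+1+1+1 mod 2 = 0
  s[3] = (000000011111111)·(110101010011111) mod 2 = 0+0+0+0+0+0+0+1+0+0+1+1+1+1+1 mod 2 = 0
Syndrome = 0100
Column 2 of H equals this syndrome → error at bit 2 (1-indexed).
Flip bit 2: 110101010011111 → 100101010011111
Extract data bits at positions {3,5,6,7,9,10,11,12,13,14,15}: 00100011111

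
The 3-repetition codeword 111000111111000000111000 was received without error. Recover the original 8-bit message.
Split into 3-bit blocks: 111 000 111 111 000 000 111 000
Data = 10110010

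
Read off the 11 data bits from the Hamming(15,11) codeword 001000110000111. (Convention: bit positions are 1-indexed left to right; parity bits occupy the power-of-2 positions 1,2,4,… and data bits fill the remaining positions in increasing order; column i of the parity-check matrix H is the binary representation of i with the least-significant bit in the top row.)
Parity bits occupy power-of-2 positions; data bits are at positions {3,5,6,7,9,10,11,12,13,14,15} (1-indexed).
Extract: c[3]=1 c[5]=0 c[6]=0 c[7]=1 c[9]=0 c[10]=0 c[11]=0 c[12]=0 c[13]=1 c[14]=1 c[15]=1
Data = 10010000111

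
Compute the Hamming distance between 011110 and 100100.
XOR = 111010, count of 1s = 4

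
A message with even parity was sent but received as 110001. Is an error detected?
Sum of received bits: 1+1+0+0+0+1 = 3; 3 mod 2 = 1. Result is 1 ≠ 0 → error detected.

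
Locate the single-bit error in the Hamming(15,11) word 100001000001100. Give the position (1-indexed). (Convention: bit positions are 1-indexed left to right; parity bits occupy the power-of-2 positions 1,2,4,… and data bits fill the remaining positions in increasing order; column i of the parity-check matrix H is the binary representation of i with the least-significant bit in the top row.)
Syndrome s = H · r^T (mod 2), r = 100001000001100:
  s[0] = (101010101010101)·(100001000001100) mod 2 = 1+0+0+0+0+0+0+0+0+0+0+0+1+0+0 mod 2 = 0
  s[1] = (011001100110011)·(100001000001100) mod 2 = 0+0+0+0+0+1+0+0+0+0+0+0+0+0+0 mod 2 = 1
  s[2] = (000111100001111)·(100001000001100) mod 2 = 0+0+0+0+0+1+0+0+0+0+0+1+1+0+0 mod 2 = 1
  s[3] = (000000011111111)·(100001000001100) mod 2 = 0+0+0+0+0+0+0+0+0+0+0+1+1+0+0 mod 2 = 0
Syndrome = 0110
Column i of H is the binary representation of i, so the syndrome is the binary index of the flipped bit.
Read s = 0110 with s[0] as LSB: 0·2^0 + 1·2^1 + 1·2^2 + 0·2^3 = 6.
Error is at bit position 6.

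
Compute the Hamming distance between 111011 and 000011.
XOR = 111000, count of 1s = 3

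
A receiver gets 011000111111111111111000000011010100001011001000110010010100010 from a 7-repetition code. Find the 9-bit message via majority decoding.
Split into 7-bit blocks and majority-vote each:
  block 1 = 0110001: 3 ones, 4 zeros → 0
  block 2 = 1111111: 7 ones, 0 zeros → 1
  block 3 = 1111111: 7 ones, 0 zeros → 1
  block 4 = 0000000: 0 ones, 7 zeros → 0
  block 5 = 1101010: 4 ones, 3 zeros → 1
  block 6 = 0001011: 3 ones, 4 zeros → 0
  block 7 = 0010001: 2 ones, 5 zeros → 0
  block 8 = 1001001: 3 ones, 4 zeros → 0
  block 9 = 0100010: 2 ones, 5 zeros → 0
Decoded = 011010000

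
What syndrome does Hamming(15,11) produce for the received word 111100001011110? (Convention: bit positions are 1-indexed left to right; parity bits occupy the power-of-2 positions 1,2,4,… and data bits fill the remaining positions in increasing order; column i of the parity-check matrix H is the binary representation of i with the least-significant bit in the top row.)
Syndrome s = H · r^T (mod 2), r = 111100001011110:
  s[0] = (101010101010101)·(111100001011110) mod 2 = 1+0+1+0+0+0+0+0+1+0+1+0+1+0+0 mod 2 = 1
  s[1] = (011001100110011)·(111100001011110) mod 2 = 0+1+1+0+0+0+0+0+0+0+1+0+0+1+0 mod 2 = 0
  s[2] = (000111100001111)·(111100001011110) mod 2 = 0+0+0+1+0+0+0+0+0+0+0+1+1+1+0 mod 2 = 0
  s[3] = (000000011111111)·(111100001011110) mod 2 = 0+0+0+0+0+0+0+0+1+0+1+1+1+1+0 mod 2 = 1
Syndrome = 1001
Non-zero syndrome: error at position 9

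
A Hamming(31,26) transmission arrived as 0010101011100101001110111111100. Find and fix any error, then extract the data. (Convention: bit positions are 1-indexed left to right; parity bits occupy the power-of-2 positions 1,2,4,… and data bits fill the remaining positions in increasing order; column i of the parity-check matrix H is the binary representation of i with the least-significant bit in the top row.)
Syndrome s = H · r^T (mod 2), r = 0010101011100101001110111111100:
  s[0] = (1010101010101010101010101010101)·(0010101011100101001110111111100) mod 2 = 0+0+1+0+1+0+1+0+1+0+1+0+0+0+0+0+0+0+1+0+1+0+1+0+1+0+1+0+1+0+0 mod 2 = 1
  s[1] = (0110011001100110011001100110011)·(0010101011100101001110111111100) mod 2 = 0+0+1+0+0+0+1+0+0+1+1+0+0+1+0+0+0+0+1+0+0+0+1+0+0+1+1+0+0+0+0 mod 2 = 1
  s[2] = (0001111000011110000111100001111)·(0010101011100101001110111111100) mod 2 = 0+0+0+0+1+0+1+0+0+0+0+0+0+1+0+0+0+0+0+1+1+0+1+0+0+0+0+1+1+0+0 mod 2 = 0
  s[3] = (0000000111111110000000011111111)·(0010101011100101001110111111100) mod 2 = 0+0+0+0+0+0+0+0+1+1+1+0+0+1+0+0+0+0+0+0+0+0+0+1+1+1+1+1+1+0+0 mod 2 = 0
  s[4] = (0000000000000001111111111111111)·(0010101011100101001110111111100) mod 2 = 0+0+0+0+0+0+0+0+0+0+0+0+0+0+0+1+0+0+1+1+1+0+1+1+1+1+1+1+1+0+0 mod 2 = 1
Syndrome = 11001
Column 19 of H equals this syndrome → error at bit 19 (1-indexed).
Flip bit 19: 0010101011100101001110111111100 → 0010101011100101000110111111100
Extract data bits at positions {3,5,6,7,9,10,11,12,13,14,15,17,18,19,20,21,22,23,24,25,26,27,28,29,30,31}: 11011110010000110111111100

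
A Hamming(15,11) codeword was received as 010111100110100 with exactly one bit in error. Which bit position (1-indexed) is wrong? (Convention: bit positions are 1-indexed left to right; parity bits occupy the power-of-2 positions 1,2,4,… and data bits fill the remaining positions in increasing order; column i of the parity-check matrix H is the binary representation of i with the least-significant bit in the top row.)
Syndrome s = H · r^T (mod 2), r = 010111100110100:
  s[0] = (101010101010101)·(010111100110100) mod 2 = 0+0+0+0+1+0+1+0+0+0+1+0+1+0+0 mod 2 = 0
  s[1] = (011001100110011)·(010111100110100) mod 2 = 0+1+0+0+0+1+1+0+0+1+1+0+0+0+0 mod 2 = 1
  s[2] = (000111100001111)·(010111100110100) mod 2 = 0+0+0+1+1+1+1+0+0+0+0+0+1+0+0 mod 2 = 1
  s[3] = (000000011111111)·(010111100110100) mod 2 = 0+0+0+0+0+0+0+0+0+1+1+0+1+0+0 mod 2 = 1
Syndrome = 0111
Column i of H is the binary representation of i, so the syndrome is the binary index of the flipped bit.
Read s = 0111 with s[0] as LSB: 0·2^0 + 1·2^1 + 1·2^2 + 1·2^3 = 14.
Error is at bit position 14.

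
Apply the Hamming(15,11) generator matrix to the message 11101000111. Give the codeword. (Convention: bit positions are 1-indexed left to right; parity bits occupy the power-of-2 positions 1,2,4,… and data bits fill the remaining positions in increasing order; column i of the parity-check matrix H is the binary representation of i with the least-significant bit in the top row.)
Codeword c = d · G (mod 2), d = 11101000111:
  c[0] = d·G[:,0] = (11101000111)·(11011010101) mod 2 = 1+1+0+0+1+0+0+0+1+0+1 mod 2 = 1
  c[1] = d·G[:,1] = (11101000111)·(10110110011) mod 2 = 1+0+1+0+0+0+0+0+0+1+1 mod 2 = 0
  c[2] = d·G[:,2] = (11101000111)·(10000000000) mod 2 = 1+0+0+0+0+0+0+0+0+0+0 mod 2 = 1
  c[3] = d·G[:,3] = (11101000111)·(01110001111) mod 2 = 0+1+1+0+0+0+0+0+1+1+1 mod 2 = 1
  c[4] = d·G[:,4] = (11101000111)·(01000000000) mod 2 = 0+1+0+0+0+0+0+0+0+0+0 mod 2 = 1
  c[5] = d·G[:,5] = (11101000111)·(00100000000) mod 2 = 0+0+1+0+0+0+0+0+0+0+0 mod 2 = 1
  c[6] = d·G[:,6] = (11101000111)·(00010000000) mod 2 = 0+0+0+0+0+0+0+0+0+0+0 mod 2 = 0
  c[7] = d·G[:,7] = (11101000111)·(00001111111) mod 2 = 0+0+0+0+1+0+0+0+1+1+1 mod 2 = 0
  c[8] = d·G[:,8] = (11101000111)·(00001000000) mod 2 = 0+0+0+0+1+0+0+0+0+0+0 mod 2 = 1
  c[9] = d·G[:,9] = (11101000111)·(00000100000) mod 2 = 0+0+0+0+0+0+0+0+0+0+0 mod 2 = 0
  c[10] = d·G[:,10] = (11101000111)·(00000010000) mod 2 = 0+0+0+0+0+0+0+0+0+0+0 mod 2 = 0
  c[11] = d·G[:,11] = (11101000111)·(00000001000) mod 2 = 0+0+0+0+0+0+0+0+0+0+0 mod 2 = 0
  c[12] = d·G[:,12] = (11101000111)·(00000000100) mod 2 = 0+0+0+0+0+0+0+0+1+0+0 mod 2 = 1
  c[13] = d·G[:,13] = (11101000111)·(00000000010) mod 2 = 0+0+0+0+0+0+0+0+0+1+0 mod 2 = 1
  c[14] = d·G[:,14] = (11101000111)·(00000000001) mod 2 = 0+0+0+0+0+0+0+0+0+0+1 mod 2 = 1
Codeword = 101111001000111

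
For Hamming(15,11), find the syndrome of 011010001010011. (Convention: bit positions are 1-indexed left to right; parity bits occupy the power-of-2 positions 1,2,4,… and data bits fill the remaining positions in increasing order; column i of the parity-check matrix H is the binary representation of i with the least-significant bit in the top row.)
Syndrome s = H · r^T (mod 2), r = 011010001010011:
  s[0] = (101010101010101)·(011010001010011) mod 2 = 0+0+1+0+1+0+0+0+1+0+1+0+0+0+1 mod 2 = 1
  s[1] = (011001100110011)·(011010001010011) mod 2 = 0+1+1+0+0+0+0+0+0+0+1+0+0+1+1 mod 2 = 1
  s[2] = (000111100001111)·(011010001010011) mod 2 = 0+0+0+0+1+0+0+0+0+0+0+0+0+1+1 mod 2 = 1
  s[3] = (000000011111111)·(011010001010011) mod 2 = 0+0+0+0+0+0+0+0+1+0+1+0+0+1+1 mod 2 = 0
Syndrome = 1110
Non-zero syndrome: error at position 7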